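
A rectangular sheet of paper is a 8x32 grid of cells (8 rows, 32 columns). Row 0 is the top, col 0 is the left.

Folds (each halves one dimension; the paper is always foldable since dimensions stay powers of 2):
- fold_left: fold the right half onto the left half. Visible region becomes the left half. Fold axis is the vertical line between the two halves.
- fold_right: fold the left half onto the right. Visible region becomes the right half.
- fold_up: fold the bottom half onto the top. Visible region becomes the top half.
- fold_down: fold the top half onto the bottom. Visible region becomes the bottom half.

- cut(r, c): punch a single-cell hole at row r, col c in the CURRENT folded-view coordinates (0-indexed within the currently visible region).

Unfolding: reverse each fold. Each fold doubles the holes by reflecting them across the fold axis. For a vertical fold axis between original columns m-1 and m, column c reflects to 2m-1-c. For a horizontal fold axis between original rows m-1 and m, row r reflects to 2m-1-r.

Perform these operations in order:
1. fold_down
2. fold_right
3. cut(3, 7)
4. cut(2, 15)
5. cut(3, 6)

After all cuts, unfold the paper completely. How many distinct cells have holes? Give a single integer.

Op 1 fold_down: fold axis h@4; visible region now rows[4,8) x cols[0,32) = 4x32
Op 2 fold_right: fold axis v@16; visible region now rows[4,8) x cols[16,32) = 4x16
Op 3 cut(3, 7): punch at orig (7,23); cuts so far [(7, 23)]; region rows[4,8) x cols[16,32) = 4x16
Op 4 cut(2, 15): punch at orig (6,31); cuts so far [(6, 31), (7, 23)]; region rows[4,8) x cols[16,32) = 4x16
Op 5 cut(3, 6): punch at orig (7,22); cuts so far [(6, 31), (7, 22), (7, 23)]; region rows[4,8) x cols[16,32) = 4x16
Unfold 1 (reflect across v@16): 6 holes -> [(6, 0), (6, 31), (7, 8), (7, 9), (7, 22), (7, 23)]
Unfold 2 (reflect across h@4): 12 holes -> [(0, 8), (0, 9), (0, 22), (0, 23), (1, 0), (1, 31), (6, 0), (6, 31), (7, 8), (7, 9), (7, 22), (7, 23)]

Answer: 12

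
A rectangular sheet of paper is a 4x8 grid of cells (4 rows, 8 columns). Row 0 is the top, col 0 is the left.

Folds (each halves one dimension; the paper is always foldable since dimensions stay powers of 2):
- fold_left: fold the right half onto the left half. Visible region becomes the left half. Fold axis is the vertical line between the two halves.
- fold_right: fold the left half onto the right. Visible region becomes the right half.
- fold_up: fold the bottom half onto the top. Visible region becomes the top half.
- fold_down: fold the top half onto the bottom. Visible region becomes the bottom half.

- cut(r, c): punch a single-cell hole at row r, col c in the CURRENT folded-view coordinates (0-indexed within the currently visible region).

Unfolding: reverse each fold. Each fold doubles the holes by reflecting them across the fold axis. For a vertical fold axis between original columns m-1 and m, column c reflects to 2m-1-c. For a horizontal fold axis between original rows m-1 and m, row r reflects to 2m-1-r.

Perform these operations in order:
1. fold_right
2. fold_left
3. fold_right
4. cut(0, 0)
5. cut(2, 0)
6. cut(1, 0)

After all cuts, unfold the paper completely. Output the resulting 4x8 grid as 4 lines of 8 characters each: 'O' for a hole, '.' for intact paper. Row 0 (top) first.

Answer: OOOOOOOO
OOOOOOOO
OOOOOOOO
........

Derivation:
Op 1 fold_right: fold axis v@4; visible region now rows[0,4) x cols[4,8) = 4x4
Op 2 fold_left: fold axis v@6; visible region now rows[0,4) x cols[4,6) = 4x2
Op 3 fold_right: fold axis v@5; visible region now rows[0,4) x cols[5,6) = 4x1
Op 4 cut(0, 0): punch at orig (0,5); cuts so far [(0, 5)]; region rows[0,4) x cols[5,6) = 4x1
Op 5 cut(2, 0): punch at orig (2,5); cuts so far [(0, 5), (2, 5)]; region rows[0,4) x cols[5,6) = 4x1
Op 6 cut(1, 0): punch at orig (1,5); cuts so far [(0, 5), (1, 5), (2, 5)]; region rows[0,4) x cols[5,6) = 4x1
Unfold 1 (reflect across v@5): 6 holes -> [(0, 4), (0, 5), (1, 4), (1, 5), (2, 4), (2, 5)]
Unfold 2 (reflect across v@6): 12 holes -> [(0, 4), (0, 5), (0, 6), (0, 7), (1, 4), (1, 5), (1, 6), (1, 7), (2, 4), (2, 5), (2, 6), (2, 7)]
Unfold 3 (reflect across v@4): 24 holes -> [(0, 0), (0, 1), (0, 2), (0, 3), (0, 4), (0, 5), (0, 6), (0, 7), (1, 0), (1, 1), (1, 2), (1, 3), (1, 4), (1, 5), (1, 6), (1, 7), (2, 0), (2, 1), (2, 2), (2, 3), (2, 4), (2, 5), (2, 6), (2, 7)]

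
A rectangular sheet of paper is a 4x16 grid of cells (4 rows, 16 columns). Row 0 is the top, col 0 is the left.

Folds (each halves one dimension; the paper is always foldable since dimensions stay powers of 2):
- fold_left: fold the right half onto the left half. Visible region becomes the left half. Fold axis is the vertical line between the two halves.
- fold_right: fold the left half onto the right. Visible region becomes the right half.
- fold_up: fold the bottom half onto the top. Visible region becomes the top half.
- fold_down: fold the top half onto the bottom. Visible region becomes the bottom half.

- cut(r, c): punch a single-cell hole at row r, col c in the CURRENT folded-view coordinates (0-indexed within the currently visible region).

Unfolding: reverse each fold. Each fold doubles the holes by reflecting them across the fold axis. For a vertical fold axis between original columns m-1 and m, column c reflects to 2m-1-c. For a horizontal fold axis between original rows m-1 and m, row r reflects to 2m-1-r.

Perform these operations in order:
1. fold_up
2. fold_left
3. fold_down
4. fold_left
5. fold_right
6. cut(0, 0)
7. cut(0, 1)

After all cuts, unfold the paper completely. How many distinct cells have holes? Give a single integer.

Op 1 fold_up: fold axis h@2; visible region now rows[0,2) x cols[0,16) = 2x16
Op 2 fold_left: fold axis v@8; visible region now rows[0,2) x cols[0,8) = 2x8
Op 3 fold_down: fold axis h@1; visible region now rows[1,2) x cols[0,8) = 1x8
Op 4 fold_left: fold axis v@4; visible region now rows[1,2) x cols[0,4) = 1x4
Op 5 fold_right: fold axis v@2; visible region now rows[1,2) x cols[2,4) = 1x2
Op 6 cut(0, 0): punch at orig (1,2); cuts so far [(1, 2)]; region rows[1,2) x cols[2,4) = 1x2
Op 7 cut(0, 1): punch at orig (1,3); cuts so far [(1, 2), (1, 3)]; region rows[1,2) x cols[2,4) = 1x2
Unfold 1 (reflect across v@2): 4 holes -> [(1, 0), (1, 1), (1, 2), (1, 3)]
Unfold 2 (reflect across v@4): 8 holes -> [(1, 0), (1, 1), (1, 2), (1, 3), (1, 4), (1, 5), (1, 6), (1, 7)]
Unfold 3 (reflect across h@1): 16 holes -> [(0, 0), (0, 1), (0, 2), (0, 3), (0, 4), (0, 5), (0, 6), (0, 7), (1, 0), (1, 1), (1, 2), (1, 3), (1, 4), (1, 5), (1, 6), (1, 7)]
Unfold 4 (reflect across v@8): 32 holes -> [(0, 0), (0, 1), (0, 2), (0, 3), (0, 4), (0, 5), (0, 6), (0, 7), (0, 8), (0, 9), (0, 10), (0, 11), (0, 12), (0, 13), (0, 14), (0, 15), (1, 0), (1, 1), (1, 2), (1, 3), (1, 4), (1, 5), (1, 6), (1, 7), (1, 8), (1, 9), (1, 10), (1, 11), (1, 12), (1, 13), (1, 14), (1, 15)]
Unfold 5 (reflect across h@2): 64 holes -> [(0, 0), (0, 1), (0, 2), (0, 3), (0, 4), (0, 5), (0, 6), (0, 7), (0, 8), (0, 9), (0, 10), (0, 11), (0, 12), (0, 13), (0, 14), (0, 15), (1, 0), (1, 1), (1, 2), (1, 3), (1, 4), (1, 5), (1, 6), (1, 7), (1, 8), (1, 9), (1, 10), (1, 11), (1, 12), (1, 13), (1, 14), (1, 15), (2, 0), (2, 1), (2, 2), (2, 3), (2, 4), (2, 5), (2, 6), (2, 7), (2, 8), (2, 9), (2, 10), (2, 11), (2, 12), (2, 13), (2, 14), (2, 15), (3, 0), (3, 1), (3, 2), (3, 3), (3, 4), (3, 5), (3, 6), (3, 7), (3, 8), (3, 9), (3, 10), (3, 11), (3, 12), (3, 13), (3, 14), (3, 15)]

Answer: 64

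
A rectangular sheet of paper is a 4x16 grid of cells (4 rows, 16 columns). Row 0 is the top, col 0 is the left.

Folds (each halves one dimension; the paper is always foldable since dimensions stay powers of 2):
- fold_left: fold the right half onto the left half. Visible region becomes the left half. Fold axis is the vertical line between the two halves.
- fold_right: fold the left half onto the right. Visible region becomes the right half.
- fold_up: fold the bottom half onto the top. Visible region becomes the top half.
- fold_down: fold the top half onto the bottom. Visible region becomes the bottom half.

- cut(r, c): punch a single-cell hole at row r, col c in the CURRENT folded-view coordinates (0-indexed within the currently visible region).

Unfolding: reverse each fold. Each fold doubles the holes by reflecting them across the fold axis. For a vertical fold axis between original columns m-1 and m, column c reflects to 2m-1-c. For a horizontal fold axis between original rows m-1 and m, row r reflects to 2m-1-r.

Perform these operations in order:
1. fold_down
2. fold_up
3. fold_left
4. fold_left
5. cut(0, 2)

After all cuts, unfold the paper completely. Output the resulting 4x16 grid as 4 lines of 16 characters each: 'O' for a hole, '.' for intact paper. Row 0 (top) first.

Answer: ..O..O....O..O..
..O..O....O..O..
..O..O....O..O..
..O..O....O..O..

Derivation:
Op 1 fold_down: fold axis h@2; visible region now rows[2,4) x cols[0,16) = 2x16
Op 2 fold_up: fold axis h@3; visible region now rows[2,3) x cols[0,16) = 1x16
Op 3 fold_left: fold axis v@8; visible region now rows[2,3) x cols[0,8) = 1x8
Op 4 fold_left: fold axis v@4; visible region now rows[2,3) x cols[0,4) = 1x4
Op 5 cut(0, 2): punch at orig (2,2); cuts so far [(2, 2)]; region rows[2,3) x cols[0,4) = 1x4
Unfold 1 (reflect across v@4): 2 holes -> [(2, 2), (2, 5)]
Unfold 2 (reflect across v@8): 4 holes -> [(2, 2), (2, 5), (2, 10), (2, 13)]
Unfold 3 (reflect across h@3): 8 holes -> [(2, 2), (2, 5), (2, 10), (2, 13), (3, 2), (3, 5), (3, 10), (3, 13)]
Unfold 4 (reflect across h@2): 16 holes -> [(0, 2), (0, 5), (0, 10), (0, 13), (1, 2), (1, 5), (1, 10), (1, 13), (2, 2), (2, 5), (2, 10), (2, 13), (3, 2), (3, 5), (3, 10), (3, 13)]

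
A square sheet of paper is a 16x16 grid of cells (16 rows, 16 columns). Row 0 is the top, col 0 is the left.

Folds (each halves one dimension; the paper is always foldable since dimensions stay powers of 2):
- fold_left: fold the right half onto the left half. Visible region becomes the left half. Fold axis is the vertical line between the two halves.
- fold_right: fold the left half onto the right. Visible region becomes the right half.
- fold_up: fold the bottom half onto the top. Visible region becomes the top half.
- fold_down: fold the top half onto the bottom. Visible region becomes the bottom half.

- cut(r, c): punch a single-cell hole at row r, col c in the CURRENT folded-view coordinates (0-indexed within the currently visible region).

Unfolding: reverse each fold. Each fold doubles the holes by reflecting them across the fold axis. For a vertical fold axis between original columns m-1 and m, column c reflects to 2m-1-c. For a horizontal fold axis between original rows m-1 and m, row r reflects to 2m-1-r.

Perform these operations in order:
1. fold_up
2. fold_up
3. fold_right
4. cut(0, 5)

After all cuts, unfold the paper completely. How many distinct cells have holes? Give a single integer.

Op 1 fold_up: fold axis h@8; visible region now rows[0,8) x cols[0,16) = 8x16
Op 2 fold_up: fold axis h@4; visible region now rows[0,4) x cols[0,16) = 4x16
Op 3 fold_right: fold axis v@8; visible region now rows[0,4) x cols[8,16) = 4x8
Op 4 cut(0, 5): punch at orig (0,13); cuts so far [(0, 13)]; region rows[0,4) x cols[8,16) = 4x8
Unfold 1 (reflect across v@8): 2 holes -> [(0, 2), (0, 13)]
Unfold 2 (reflect across h@4): 4 holes -> [(0, 2), (0, 13), (7, 2), (7, 13)]
Unfold 3 (reflect across h@8): 8 holes -> [(0, 2), (0, 13), (7, 2), (7, 13), (8, 2), (8, 13), (15, 2), (15, 13)]

Answer: 8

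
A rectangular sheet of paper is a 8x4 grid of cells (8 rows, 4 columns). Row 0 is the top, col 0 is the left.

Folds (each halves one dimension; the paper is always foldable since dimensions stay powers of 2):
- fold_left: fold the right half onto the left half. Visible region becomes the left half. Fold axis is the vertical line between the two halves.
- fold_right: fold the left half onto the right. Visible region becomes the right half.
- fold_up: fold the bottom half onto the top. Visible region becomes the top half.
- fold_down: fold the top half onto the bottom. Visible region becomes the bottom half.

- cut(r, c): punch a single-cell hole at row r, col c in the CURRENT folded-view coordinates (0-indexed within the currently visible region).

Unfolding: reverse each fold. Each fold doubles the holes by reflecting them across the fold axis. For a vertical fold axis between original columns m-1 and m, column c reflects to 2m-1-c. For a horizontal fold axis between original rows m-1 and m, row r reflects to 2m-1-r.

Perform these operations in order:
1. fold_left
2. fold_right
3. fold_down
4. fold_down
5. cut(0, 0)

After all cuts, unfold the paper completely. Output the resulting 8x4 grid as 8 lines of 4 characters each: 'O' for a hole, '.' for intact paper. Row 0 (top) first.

Answer: ....
OOOO
OOOO
....
....
OOOO
OOOO
....

Derivation:
Op 1 fold_left: fold axis v@2; visible region now rows[0,8) x cols[0,2) = 8x2
Op 2 fold_right: fold axis v@1; visible region now rows[0,8) x cols[1,2) = 8x1
Op 3 fold_down: fold axis h@4; visible region now rows[4,8) x cols[1,2) = 4x1
Op 4 fold_down: fold axis h@6; visible region now rows[6,8) x cols[1,2) = 2x1
Op 5 cut(0, 0): punch at orig (6,1); cuts so far [(6, 1)]; region rows[6,8) x cols[1,2) = 2x1
Unfold 1 (reflect across h@6): 2 holes -> [(5, 1), (6, 1)]
Unfold 2 (reflect across h@4): 4 holes -> [(1, 1), (2, 1), (5, 1), (6, 1)]
Unfold 3 (reflect across v@1): 8 holes -> [(1, 0), (1, 1), (2, 0), (2, 1), (5, 0), (5, 1), (6, 0), (6, 1)]
Unfold 4 (reflect across v@2): 16 holes -> [(1, 0), (1, 1), (1, 2), (1, 3), (2, 0), (2, 1), (2, 2), (2, 3), (5, 0), (5, 1), (5, 2), (5, 3), (6, 0), (6, 1), (6, 2), (6, 3)]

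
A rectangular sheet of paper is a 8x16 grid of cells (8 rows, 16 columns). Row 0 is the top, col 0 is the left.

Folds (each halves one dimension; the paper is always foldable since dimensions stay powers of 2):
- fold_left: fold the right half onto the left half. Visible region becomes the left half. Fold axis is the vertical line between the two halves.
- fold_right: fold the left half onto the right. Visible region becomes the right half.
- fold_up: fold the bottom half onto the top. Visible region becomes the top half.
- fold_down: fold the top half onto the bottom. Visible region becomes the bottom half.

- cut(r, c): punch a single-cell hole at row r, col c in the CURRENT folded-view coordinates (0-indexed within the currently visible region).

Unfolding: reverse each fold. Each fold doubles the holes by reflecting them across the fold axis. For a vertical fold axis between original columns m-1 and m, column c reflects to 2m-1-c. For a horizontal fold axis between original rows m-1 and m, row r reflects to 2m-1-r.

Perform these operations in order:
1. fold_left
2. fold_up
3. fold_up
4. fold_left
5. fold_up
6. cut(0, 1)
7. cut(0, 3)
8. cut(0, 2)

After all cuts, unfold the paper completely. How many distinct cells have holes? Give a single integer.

Answer: 96

Derivation:
Op 1 fold_left: fold axis v@8; visible region now rows[0,8) x cols[0,8) = 8x8
Op 2 fold_up: fold axis h@4; visible region now rows[0,4) x cols[0,8) = 4x8
Op 3 fold_up: fold axis h@2; visible region now rows[0,2) x cols[0,8) = 2x8
Op 4 fold_left: fold axis v@4; visible region now rows[0,2) x cols[0,4) = 2x4
Op 5 fold_up: fold axis h@1; visible region now rows[0,1) x cols[0,4) = 1x4
Op 6 cut(0, 1): punch at orig (0,1); cuts so far [(0, 1)]; region rows[0,1) x cols[0,4) = 1x4
Op 7 cut(0, 3): punch at orig (0,3); cuts so far [(0, 1), (0, 3)]; region rows[0,1) x cols[0,4) = 1x4
Op 8 cut(0, 2): punch at orig (0,2); cuts so far [(0, 1), (0, 2), (0, 3)]; region rows[0,1) x cols[0,4) = 1x4
Unfold 1 (reflect across h@1): 6 holes -> [(0, 1), (0, 2), (0, 3), (1, 1), (1, 2), (1, 3)]
Unfold 2 (reflect across v@4): 12 holes -> [(0, 1), (0, 2), (0, 3), (0, 4), (0, 5), (0, 6), (1, 1), (1, 2), (1, 3), (1, 4), (1, 5), (1, 6)]
Unfold 3 (reflect across h@2): 24 holes -> [(0, 1), (0, 2), (0, 3), (0, 4), (0, 5), (0, 6), (1, 1), (1, 2), (1, 3), (1, 4), (1, 5), (1, 6), (2, 1), (2, 2), (2, 3), (2, 4), (2, 5), (2, 6), (3, 1), (3, 2), (3, 3), (3, 4), (3, 5), (3, 6)]
Unfold 4 (reflect across h@4): 48 holes -> [(0, 1), (0, 2), (0, 3), (0, 4), (0, 5), (0, 6), (1, 1), (1, 2), (1, 3), (1, 4), (1, 5), (1, 6), (2, 1), (2, 2), (2, 3), (2, 4), (2, 5), (2, 6), (3, 1), (3, 2), (3, 3), (3, 4), (3, 5), (3, 6), (4, 1), (4, 2), (4, 3), (4, 4), (4, 5), (4, 6), (5, 1), (5, 2), (5, 3), (5, 4), (5, 5), (5, 6), (6, 1), (6, 2), (6, 3), (6, 4), (6, 5), (6, 6), (7, 1), (7, 2), (7, 3), (7, 4), (7, 5), (7, 6)]
Unfold 5 (reflect across v@8): 96 holes -> [(0, 1), (0, 2), (0, 3), (0, 4), (0, 5), (0, 6), (0, 9), (0, 10), (0, 11), (0, 12), (0, 13), (0, 14), (1, 1), (1, 2), (1, 3), (1, 4), (1, 5), (1, 6), (1, 9), (1, 10), (1, 11), (1, 12), (1, 13), (1, 14), (2, 1), (2, 2), (2, 3), (2, 4), (2, 5), (2, 6), (2, 9), (2, 10), (2, 11), (2, 12), (2, 13), (2, 14), (3, 1), (3, 2), (3, 3), (3, 4), (3, 5), (3, 6), (3, 9), (3, 10), (3, 11), (3, 12), (3, 13), (3, 14), (4, 1), (4, 2), (4, 3), (4, 4), (4, 5), (4, 6), (4, 9), (4, 10), (4, 11), (4, 12), (4, 13), (4, 14), (5, 1), (5, 2), (5, 3), (5, 4), (5, 5), (5, 6), (5, 9), (5, 10), (5, 11), (5, 12), (5, 13), (5, 14), (6, 1), (6, 2), (6, 3), (6, 4), (6, 5), (6, 6), (6, 9), (6, 10), (6, 11), (6, 12), (6, 13), (6, 14), (7, 1), (7, 2), (7, 3), (7, 4), (7, 5), (7, 6), (7, 9), (7, 10), (7, 11), (7, 12), (7, 13), (7, 14)]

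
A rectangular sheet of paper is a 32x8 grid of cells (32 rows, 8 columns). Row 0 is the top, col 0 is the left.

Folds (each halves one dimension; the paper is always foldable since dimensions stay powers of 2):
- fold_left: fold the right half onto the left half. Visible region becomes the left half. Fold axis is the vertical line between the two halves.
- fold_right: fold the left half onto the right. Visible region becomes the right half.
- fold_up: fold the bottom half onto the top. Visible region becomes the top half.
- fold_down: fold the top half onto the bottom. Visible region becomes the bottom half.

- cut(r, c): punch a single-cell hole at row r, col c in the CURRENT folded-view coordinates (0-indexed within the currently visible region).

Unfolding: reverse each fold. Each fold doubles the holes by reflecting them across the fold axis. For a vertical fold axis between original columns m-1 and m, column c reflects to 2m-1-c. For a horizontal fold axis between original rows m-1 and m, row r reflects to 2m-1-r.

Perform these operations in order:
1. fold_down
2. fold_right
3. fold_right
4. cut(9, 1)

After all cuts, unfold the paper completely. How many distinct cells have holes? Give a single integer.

Answer: 8

Derivation:
Op 1 fold_down: fold axis h@16; visible region now rows[16,32) x cols[0,8) = 16x8
Op 2 fold_right: fold axis v@4; visible region now rows[16,32) x cols[4,8) = 16x4
Op 3 fold_right: fold axis v@6; visible region now rows[16,32) x cols[6,8) = 16x2
Op 4 cut(9, 1): punch at orig (25,7); cuts so far [(25, 7)]; region rows[16,32) x cols[6,8) = 16x2
Unfold 1 (reflect across v@6): 2 holes -> [(25, 4), (25, 7)]
Unfold 2 (reflect across v@4): 4 holes -> [(25, 0), (25, 3), (25, 4), (25, 7)]
Unfold 3 (reflect across h@16): 8 holes -> [(6, 0), (6, 3), (6, 4), (6, 7), (25, 0), (25, 3), (25, 4), (25, 7)]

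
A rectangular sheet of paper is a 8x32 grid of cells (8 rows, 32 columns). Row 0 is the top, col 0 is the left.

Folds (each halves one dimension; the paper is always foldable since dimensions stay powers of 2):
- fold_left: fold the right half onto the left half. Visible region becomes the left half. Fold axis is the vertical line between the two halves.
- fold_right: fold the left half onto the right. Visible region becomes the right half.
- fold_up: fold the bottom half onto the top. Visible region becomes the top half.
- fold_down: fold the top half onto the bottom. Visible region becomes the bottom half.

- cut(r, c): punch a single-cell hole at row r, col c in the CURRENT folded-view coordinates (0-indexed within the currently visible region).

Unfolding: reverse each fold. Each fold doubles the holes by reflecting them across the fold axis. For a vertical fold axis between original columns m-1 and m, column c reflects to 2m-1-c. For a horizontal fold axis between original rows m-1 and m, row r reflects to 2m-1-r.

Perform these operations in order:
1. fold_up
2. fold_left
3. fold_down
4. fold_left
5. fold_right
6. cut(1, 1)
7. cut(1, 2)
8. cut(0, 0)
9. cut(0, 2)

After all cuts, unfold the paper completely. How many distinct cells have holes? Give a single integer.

Answer: 128

Derivation:
Op 1 fold_up: fold axis h@4; visible region now rows[0,4) x cols[0,32) = 4x32
Op 2 fold_left: fold axis v@16; visible region now rows[0,4) x cols[0,16) = 4x16
Op 3 fold_down: fold axis h@2; visible region now rows[2,4) x cols[0,16) = 2x16
Op 4 fold_left: fold axis v@8; visible region now rows[2,4) x cols[0,8) = 2x8
Op 5 fold_right: fold axis v@4; visible region now rows[2,4) x cols[4,8) = 2x4
Op 6 cut(1, 1): punch at orig (3,5); cuts so far [(3, 5)]; region rows[2,4) x cols[4,8) = 2x4
Op 7 cut(1, 2): punch at orig (3,6); cuts so far [(3, 5), (3, 6)]; region rows[2,4) x cols[4,8) = 2x4
Op 8 cut(0, 0): punch at orig (2,4); cuts so far [(2, 4), (3, 5), (3, 6)]; region rows[2,4) x cols[4,8) = 2x4
Op 9 cut(0, 2): punch at orig (2,6); cuts so far [(2, 4), (2, 6), (3, 5), (3, 6)]; region rows[2,4) x cols[4,8) = 2x4
Unfold 1 (reflect across v@4): 8 holes -> [(2, 1), (2, 3), (2, 4), (2, 6), (3, 1), (3, 2), (3, 5), (3, 6)]
Unfold 2 (reflect across v@8): 16 holes -> [(2, 1), (2, 3), (2, 4), (2, 6), (2, 9), (2, 11), (2, 12), (2, 14), (3, 1), (3, 2), (3, 5), (3, 6), (3, 9), (3, 10), (3, 13), (3, 14)]
Unfold 3 (reflect across h@2): 32 holes -> [(0, 1), (0, 2), (0, 5), (0, 6), (0, 9), (0, 10), (0, 13), (0, 14), (1, 1), (1, 3), (1, 4), (1, 6), (1, 9), (1, 11), (1, 12), (1, 14), (2, 1), (2, 3), (2, 4), (2, 6), (2, 9), (2, 11), (2, 12), (2, 14), (3, 1), (3, 2), (3, 5), (3, 6), (3, 9), (3, 10), (3, 13), (3, 14)]
Unfold 4 (reflect across v@16): 64 holes -> [(0, 1), (0, 2), (0, 5), (0, 6), (0, 9), (0, 10), (0, 13), (0, 14), (0, 17), (0, 18), (0, 21), (0, 22), (0, 25), (0, 26), (0, 29), (0, 30), (1, 1), (1, 3), (1, 4), (1, 6), (1, 9), (1, 11), (1, 12), (1, 14), (1, 17), (1, 19), (1, 20), (1, 22), (1, 25), (1, 27), (1, 28), (1, 30), (2, 1), (2, 3), (2, 4), (2, 6), (2, 9), (2, 11), (2, 12), (2, 14), (2, 17), (2, 19), (2, 20), (2, 22), (2, 25), (2, 27), (2, 28), (2, 30), (3, 1), (3, 2), (3, 5), (3, 6), (3, 9), (3, 10), (3, 13), (3, 14), (3, 17), (3, 18), (3, 21), (3, 22), (3, 25), (3, 26), (3, 29), (3, 30)]
Unfold 5 (reflect across h@4): 128 holes -> [(0, 1), (0, 2), (0, 5), (0, 6), (0, 9), (0, 10), (0, 13), (0, 14), (0, 17), (0, 18), (0, 21), (0, 22), (0, 25), (0, 26), (0, 29), (0, 30), (1, 1), (1, 3), (1, 4), (1, 6), (1, 9), (1, 11), (1, 12), (1, 14), (1, 17), (1, 19), (1, 20), (1, 22), (1, 25), (1, 27), (1, 28), (1, 30), (2, 1), (2, 3), (2, 4), (2, 6), (2, 9), (2, 11), (2, 12), (2, 14), (2, 17), (2, 19), (2, 20), (2, 22), (2, 25), (2, 27), (2, 28), (2, 30), (3, 1), (3, 2), (3, 5), (3, 6), (3, 9), (3, 10), (3, 13), (3, 14), (3, 17), (3, 18), (3, 21), (3, 22), (3, 25), (3, 26), (3, 29), (3, 30), (4, 1), (4, 2), (4, 5), (4, 6), (4, 9), (4, 10), (4, 13), (4, 14), (4, 17), (4, 18), (4, 21), (4, 22), (4, 25), (4, 26), (4, 29), (4, 30), (5, 1), (5, 3), (5, 4), (5, 6), (5, 9), (5, 11), (5, 12), (5, 14), (5, 17), (5, 19), (5, 20), (5, 22), (5, 25), (5, 27), (5, 28), (5, 30), (6, 1), (6, 3), (6, 4), (6, 6), (6, 9), (6, 11), (6, 12), (6, 14), (6, 17), (6, 19), (6, 20), (6, 22), (6, 25), (6, 27), (6, 28), (6, 30), (7, 1), (7, 2), (7, 5), (7, 6), (7, 9), (7, 10), (7, 13), (7, 14), (7, 17), (7, 18), (7, 21), (7, 22), (7, 25), (7, 26), (7, 29), (7, 30)]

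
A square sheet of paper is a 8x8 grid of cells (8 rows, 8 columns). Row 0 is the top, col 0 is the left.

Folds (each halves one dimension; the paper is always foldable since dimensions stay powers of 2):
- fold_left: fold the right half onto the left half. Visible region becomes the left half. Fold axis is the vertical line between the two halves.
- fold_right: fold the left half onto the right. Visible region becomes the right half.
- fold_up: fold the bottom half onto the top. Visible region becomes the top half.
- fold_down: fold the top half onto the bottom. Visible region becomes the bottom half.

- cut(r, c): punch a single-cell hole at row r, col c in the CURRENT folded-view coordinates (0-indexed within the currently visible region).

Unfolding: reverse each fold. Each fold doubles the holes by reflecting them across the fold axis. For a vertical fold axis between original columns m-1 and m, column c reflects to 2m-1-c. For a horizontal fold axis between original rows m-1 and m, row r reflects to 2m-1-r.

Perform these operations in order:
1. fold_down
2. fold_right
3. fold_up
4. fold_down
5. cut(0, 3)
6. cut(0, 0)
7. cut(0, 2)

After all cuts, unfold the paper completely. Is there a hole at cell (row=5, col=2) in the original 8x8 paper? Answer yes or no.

Answer: no

Derivation:
Op 1 fold_down: fold axis h@4; visible region now rows[4,8) x cols[0,8) = 4x8
Op 2 fold_right: fold axis v@4; visible region now rows[4,8) x cols[4,8) = 4x4
Op 3 fold_up: fold axis h@6; visible region now rows[4,6) x cols[4,8) = 2x4
Op 4 fold_down: fold axis h@5; visible region now rows[5,6) x cols[4,8) = 1x4
Op 5 cut(0, 3): punch at orig (5,7); cuts so far [(5, 7)]; region rows[5,6) x cols[4,8) = 1x4
Op 6 cut(0, 0): punch at orig (5,4); cuts so far [(5, 4), (5, 7)]; region rows[5,6) x cols[4,8) = 1x4
Op 7 cut(0, 2): punch at orig (5,6); cuts so far [(5, 4), (5, 6), (5, 7)]; region rows[5,6) x cols[4,8) = 1x4
Unfold 1 (reflect across h@5): 6 holes -> [(4, 4), (4, 6), (4, 7), (5, 4), (5, 6), (5, 7)]
Unfold 2 (reflect across h@6): 12 holes -> [(4, 4), (4, 6), (4, 7), (5, 4), (5, 6), (5, 7), (6, 4), (6, 6), (6, 7), (7, 4), (7, 6), (7, 7)]
Unfold 3 (reflect across v@4): 24 holes -> [(4, 0), (4, 1), (4, 3), (4, 4), (4, 6), (4, 7), (5, 0), (5, 1), (5, 3), (5, 4), (5, 6), (5, 7), (6, 0), (6, 1), (6, 3), (6, 4), (6, 6), (6, 7), (7, 0), (7, 1), (7, 3), (7, 4), (7, 6), (7, 7)]
Unfold 4 (reflect across h@4): 48 holes -> [(0, 0), (0, 1), (0, 3), (0, 4), (0, 6), (0, 7), (1, 0), (1, 1), (1, 3), (1, 4), (1, 6), (1, 7), (2, 0), (2, 1), (2, 3), (2, 4), (2, 6), (2, 7), (3, 0), (3, 1), (3, 3), (3, 4), (3, 6), (3, 7), (4, 0), (4, 1), (4, 3), (4, 4), (4, 6), (4, 7), (5, 0), (5, 1), (5, 3), (5, 4), (5, 6), (5, 7), (6, 0), (6, 1), (6, 3), (6, 4), (6, 6), (6, 7), (7, 0), (7, 1), (7, 3), (7, 4), (7, 6), (7, 7)]
Holes: [(0, 0), (0, 1), (0, 3), (0, 4), (0, 6), (0, 7), (1, 0), (1, 1), (1, 3), (1, 4), (1, 6), (1, 7), (2, 0), (2, 1), (2, 3), (2, 4), (2, 6), (2, 7), (3, 0), (3, 1), (3, 3), (3, 4), (3, 6), (3, 7), (4, 0), (4, 1), (4, 3), (4, 4), (4, 6), (4, 7), (5, 0), (5, 1), (5, 3), (5, 4), (5, 6), (5, 7), (6, 0), (6, 1), (6, 3), (6, 4), (6, 6), (6, 7), (7, 0), (7, 1), (7, 3), (7, 4), (7, 6), (7, 7)]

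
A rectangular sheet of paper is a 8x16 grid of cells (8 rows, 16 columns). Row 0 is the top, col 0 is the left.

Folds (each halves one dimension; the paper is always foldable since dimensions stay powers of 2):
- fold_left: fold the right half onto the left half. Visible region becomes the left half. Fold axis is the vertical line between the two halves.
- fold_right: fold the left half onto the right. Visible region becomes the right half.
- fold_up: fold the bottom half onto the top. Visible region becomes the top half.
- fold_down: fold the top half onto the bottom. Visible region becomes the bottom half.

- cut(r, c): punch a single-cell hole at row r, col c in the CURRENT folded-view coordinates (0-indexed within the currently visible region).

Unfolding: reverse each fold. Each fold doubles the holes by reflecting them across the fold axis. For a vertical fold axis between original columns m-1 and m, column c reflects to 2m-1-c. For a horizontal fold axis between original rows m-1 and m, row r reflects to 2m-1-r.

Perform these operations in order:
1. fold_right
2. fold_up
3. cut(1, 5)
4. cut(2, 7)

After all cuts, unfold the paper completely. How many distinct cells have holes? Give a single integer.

Answer: 8

Derivation:
Op 1 fold_right: fold axis v@8; visible region now rows[0,8) x cols[8,16) = 8x8
Op 2 fold_up: fold axis h@4; visible region now rows[0,4) x cols[8,16) = 4x8
Op 3 cut(1, 5): punch at orig (1,13); cuts so far [(1, 13)]; region rows[0,4) x cols[8,16) = 4x8
Op 4 cut(2, 7): punch at orig (2,15); cuts so far [(1, 13), (2, 15)]; region rows[0,4) x cols[8,16) = 4x8
Unfold 1 (reflect across h@4): 4 holes -> [(1, 13), (2, 15), (5, 15), (6, 13)]
Unfold 2 (reflect across v@8): 8 holes -> [(1, 2), (1, 13), (2, 0), (2, 15), (5, 0), (5, 15), (6, 2), (6, 13)]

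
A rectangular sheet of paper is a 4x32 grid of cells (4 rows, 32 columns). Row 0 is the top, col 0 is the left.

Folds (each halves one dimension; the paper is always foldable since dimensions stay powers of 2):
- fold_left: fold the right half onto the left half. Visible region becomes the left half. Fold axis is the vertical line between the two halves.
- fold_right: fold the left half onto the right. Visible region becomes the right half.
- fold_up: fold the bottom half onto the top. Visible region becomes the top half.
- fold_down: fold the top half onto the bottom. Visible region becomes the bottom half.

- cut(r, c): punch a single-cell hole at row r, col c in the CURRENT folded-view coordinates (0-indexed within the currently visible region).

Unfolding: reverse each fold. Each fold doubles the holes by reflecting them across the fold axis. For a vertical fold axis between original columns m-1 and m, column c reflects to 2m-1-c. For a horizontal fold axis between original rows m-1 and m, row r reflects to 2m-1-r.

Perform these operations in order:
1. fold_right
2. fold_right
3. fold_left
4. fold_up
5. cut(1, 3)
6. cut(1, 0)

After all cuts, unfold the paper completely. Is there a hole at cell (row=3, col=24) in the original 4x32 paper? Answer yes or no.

Op 1 fold_right: fold axis v@16; visible region now rows[0,4) x cols[16,32) = 4x16
Op 2 fold_right: fold axis v@24; visible region now rows[0,4) x cols[24,32) = 4x8
Op 3 fold_left: fold axis v@28; visible region now rows[0,4) x cols[24,28) = 4x4
Op 4 fold_up: fold axis h@2; visible region now rows[0,2) x cols[24,28) = 2x4
Op 5 cut(1, 3): punch at orig (1,27); cuts so far [(1, 27)]; region rows[0,2) x cols[24,28) = 2x4
Op 6 cut(1, 0): punch at orig (1,24); cuts so far [(1, 24), (1, 27)]; region rows[0,2) x cols[24,28) = 2x4
Unfold 1 (reflect across h@2): 4 holes -> [(1, 24), (1, 27), (2, 24), (2, 27)]
Unfold 2 (reflect across v@28): 8 holes -> [(1, 24), (1, 27), (1, 28), (1, 31), (2, 24), (2, 27), (2, 28), (2, 31)]
Unfold 3 (reflect across v@24): 16 holes -> [(1, 16), (1, 19), (1, 20), (1, 23), (1, 24), (1, 27), (1, 28), (1, 31), (2, 16), (2, 19), (2, 20), (2, 23), (2, 24), (2, 27), (2, 28), (2, 31)]
Unfold 4 (reflect across v@16): 32 holes -> [(1, 0), (1, 3), (1, 4), (1, 7), (1, 8), (1, 11), (1, 12), (1, 15), (1, 16), (1, 19), (1, 20), (1, 23), (1, 24), (1, 27), (1, 28), (1, 31), (2, 0), (2, 3), (2, 4), (2, 7), (2, 8), (2, 11), (2, 12), (2, 15), (2, 16), (2, 19), (2, 20), (2, 23), (2, 24), (2, 27), (2, 28), (2, 31)]
Holes: [(1, 0), (1, 3), (1, 4), (1, 7), (1, 8), (1, 11), (1, 12), (1, 15), (1, 16), (1, 19), (1, 20), (1, 23), (1, 24), (1, 27), (1, 28), (1, 31), (2, 0), (2, 3), (2, 4), (2, 7), (2, 8), (2, 11), (2, 12), (2, 15), (2, 16), (2, 19), (2, 20), (2, 23), (2, 24), (2, 27), (2, 28), (2, 31)]

Answer: no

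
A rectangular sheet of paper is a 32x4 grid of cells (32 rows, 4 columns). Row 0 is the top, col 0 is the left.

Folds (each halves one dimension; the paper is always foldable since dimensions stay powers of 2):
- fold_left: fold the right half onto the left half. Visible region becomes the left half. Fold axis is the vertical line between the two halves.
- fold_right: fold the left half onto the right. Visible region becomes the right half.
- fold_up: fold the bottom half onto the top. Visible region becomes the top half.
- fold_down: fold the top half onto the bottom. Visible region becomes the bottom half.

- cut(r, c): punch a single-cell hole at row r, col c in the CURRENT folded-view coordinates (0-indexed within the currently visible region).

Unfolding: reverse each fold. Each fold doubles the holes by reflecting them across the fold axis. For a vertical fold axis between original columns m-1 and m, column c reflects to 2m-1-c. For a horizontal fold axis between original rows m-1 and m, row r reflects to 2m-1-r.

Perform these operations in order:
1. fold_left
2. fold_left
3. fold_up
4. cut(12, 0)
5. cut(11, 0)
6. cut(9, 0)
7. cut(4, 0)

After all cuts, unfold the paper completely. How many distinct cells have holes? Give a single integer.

Answer: 32

Derivation:
Op 1 fold_left: fold axis v@2; visible region now rows[0,32) x cols[0,2) = 32x2
Op 2 fold_left: fold axis v@1; visible region now rows[0,32) x cols[0,1) = 32x1
Op 3 fold_up: fold axis h@16; visible region now rows[0,16) x cols[0,1) = 16x1
Op 4 cut(12, 0): punch at orig (12,0); cuts so far [(12, 0)]; region rows[0,16) x cols[0,1) = 16x1
Op 5 cut(11, 0): punch at orig (11,0); cuts so far [(11, 0), (12, 0)]; region rows[0,16) x cols[0,1) = 16x1
Op 6 cut(9, 0): punch at orig (9,0); cuts so far [(9, 0), (11, 0), (12, 0)]; region rows[0,16) x cols[0,1) = 16x1
Op 7 cut(4, 0): punch at orig (4,0); cuts so far [(4, 0), (9, 0), (11, 0), (12, 0)]; region rows[0,16) x cols[0,1) = 16x1
Unfold 1 (reflect across h@16): 8 holes -> [(4, 0), (9, 0), (11, 0), (12, 0), (19, 0), (20, 0), (22, 0), (27, 0)]
Unfold 2 (reflect across v@1): 16 holes -> [(4, 0), (4, 1), (9, 0), (9, 1), (11, 0), (11, 1), (12, 0), (12, 1), (19, 0), (19, 1), (20, 0), (20, 1), (22, 0), (22, 1), (27, 0), (27, 1)]
Unfold 3 (reflect across v@2): 32 holes -> [(4, 0), (4, 1), (4, 2), (4, 3), (9, 0), (9, 1), (9, 2), (9, 3), (11, 0), (11, 1), (11, 2), (11, 3), (12, 0), (12, 1), (12, 2), (12, 3), (19, 0), (19, 1), (19, 2), (19, 3), (20, 0), (20, 1), (20, 2), (20, 3), (22, 0), (22, 1), (22, 2), (22, 3), (27, 0), (27, 1), (27, 2), (27, 3)]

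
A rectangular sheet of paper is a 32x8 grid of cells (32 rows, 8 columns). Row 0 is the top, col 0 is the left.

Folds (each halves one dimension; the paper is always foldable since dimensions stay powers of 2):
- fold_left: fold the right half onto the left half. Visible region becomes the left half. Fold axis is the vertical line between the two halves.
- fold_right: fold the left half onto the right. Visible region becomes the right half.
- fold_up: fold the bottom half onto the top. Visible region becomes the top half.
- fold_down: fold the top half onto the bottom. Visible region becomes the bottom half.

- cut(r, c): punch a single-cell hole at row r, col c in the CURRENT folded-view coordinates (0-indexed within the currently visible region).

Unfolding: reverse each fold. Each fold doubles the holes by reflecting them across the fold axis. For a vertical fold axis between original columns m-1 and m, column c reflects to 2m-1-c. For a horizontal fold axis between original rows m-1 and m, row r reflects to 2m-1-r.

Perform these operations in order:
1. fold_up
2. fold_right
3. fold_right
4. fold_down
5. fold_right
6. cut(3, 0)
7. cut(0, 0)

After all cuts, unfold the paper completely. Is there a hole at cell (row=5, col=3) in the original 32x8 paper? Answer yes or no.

Answer: no

Derivation:
Op 1 fold_up: fold axis h@16; visible region now rows[0,16) x cols[0,8) = 16x8
Op 2 fold_right: fold axis v@4; visible region now rows[0,16) x cols[4,8) = 16x4
Op 3 fold_right: fold axis v@6; visible region now rows[0,16) x cols[6,8) = 16x2
Op 4 fold_down: fold axis h@8; visible region now rows[8,16) x cols[6,8) = 8x2
Op 5 fold_right: fold axis v@7; visible region now rows[8,16) x cols[7,8) = 8x1
Op 6 cut(3, 0): punch at orig (11,7); cuts so far [(11, 7)]; region rows[8,16) x cols[7,8) = 8x1
Op 7 cut(0, 0): punch at orig (8,7); cuts so far [(8, 7), (11, 7)]; region rows[8,16) x cols[7,8) = 8x1
Unfold 1 (reflect across v@7): 4 holes -> [(8, 6), (8, 7), (11, 6), (11, 7)]
Unfold 2 (reflect across h@8): 8 holes -> [(4, 6), (4, 7), (7, 6), (7, 7), (8, 6), (8, 7), (11, 6), (11, 7)]
Unfold 3 (reflect across v@6): 16 holes -> [(4, 4), (4, 5), (4, 6), (4, 7), (7, 4), (7, 5), (7, 6), (7, 7), (8, 4), (8, 5), (8, 6), (8, 7), (11, 4), (11, 5), (11, 6), (11, 7)]
Unfold 4 (reflect across v@4): 32 holes -> [(4, 0), (4, 1), (4, 2), (4, 3), (4, 4), (4, 5), (4, 6), (4, 7), (7, 0), (7, 1), (7, 2), (7, 3), (7, 4), (7, 5), (7, 6), (7, 7), (8, 0), (8, 1), (8, 2), (8, 3), (8, 4), (8, 5), (8, 6), (8, 7), (11, 0), (11, 1), (11, 2), (11, 3), (11, 4), (11, 5), (11, 6), (11, 7)]
Unfold 5 (reflect across h@16): 64 holes -> [(4, 0), (4, 1), (4, 2), (4, 3), (4, 4), (4, 5), (4, 6), (4, 7), (7, 0), (7, 1), (7, 2), (7, 3), (7, 4), (7, 5), (7, 6), (7, 7), (8, 0), (8, 1), (8, 2), (8, 3), (8, 4), (8, 5), (8, 6), (8, 7), (11, 0), (11, 1), (11, 2), (11, 3), (11, 4), (11, 5), (11, 6), (11, 7), (20, 0), (20, 1), (20, 2), (20, 3), (20, 4), (20, 5), (20, 6), (20, 7), (23, 0), (23, 1), (23, 2), (23, 3), (23, 4), (23, 5), (23, 6), (23, 7), (24, 0), (24, 1), (24, 2), (24, 3), (24, 4), (24, 5), (24, 6), (24, 7), (27, 0), (27, 1), (27, 2), (27, 3), (27, 4), (27, 5), (27, 6), (27, 7)]
Holes: [(4, 0), (4, 1), (4, 2), (4, 3), (4, 4), (4, 5), (4, 6), (4, 7), (7, 0), (7, 1), (7, 2), (7, 3), (7, 4), (7, 5), (7, 6), (7, 7), (8, 0), (8, 1), (8, 2), (8, 3), (8, 4), (8, 5), (8, 6), (8, 7), (11, 0), (11, 1), (11, 2), (11, 3), (11, 4), (11, 5), (11, 6), (11, 7), (20, 0), (20, 1), (20, 2), (20, 3), (20, 4), (20, 5), (20, 6), (20, 7), (23, 0), (23, 1), (23, 2), (23, 3), (23, 4), (23, 5), (23, 6), (23, 7), (24, 0), (24, 1), (24, 2), (24, 3), (24, 4), (24, 5), (24, 6), (24, 7), (27, 0), (27, 1), (27, 2), (27, 3), (27, 4), (27, 5), (27, 6), (27, 7)]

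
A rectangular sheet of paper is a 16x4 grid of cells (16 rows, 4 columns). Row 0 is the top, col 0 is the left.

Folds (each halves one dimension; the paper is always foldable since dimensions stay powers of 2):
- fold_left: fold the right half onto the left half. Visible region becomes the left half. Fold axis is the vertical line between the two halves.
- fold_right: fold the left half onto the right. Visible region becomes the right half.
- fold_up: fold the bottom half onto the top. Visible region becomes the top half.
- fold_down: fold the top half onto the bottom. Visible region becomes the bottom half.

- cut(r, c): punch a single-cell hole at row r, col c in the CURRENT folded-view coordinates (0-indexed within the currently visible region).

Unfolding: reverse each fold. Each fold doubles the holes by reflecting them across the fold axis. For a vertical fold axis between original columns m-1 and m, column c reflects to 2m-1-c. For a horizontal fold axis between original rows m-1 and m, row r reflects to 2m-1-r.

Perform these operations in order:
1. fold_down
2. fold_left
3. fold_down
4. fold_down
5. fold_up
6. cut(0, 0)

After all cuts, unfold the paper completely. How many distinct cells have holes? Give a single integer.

Answer: 32

Derivation:
Op 1 fold_down: fold axis h@8; visible region now rows[8,16) x cols[0,4) = 8x4
Op 2 fold_left: fold axis v@2; visible region now rows[8,16) x cols[0,2) = 8x2
Op 3 fold_down: fold axis h@12; visible region now rows[12,16) x cols[0,2) = 4x2
Op 4 fold_down: fold axis h@14; visible region now rows[14,16) x cols[0,2) = 2x2
Op 5 fold_up: fold axis h@15; visible region now rows[14,15) x cols[0,2) = 1x2
Op 6 cut(0, 0): punch at orig (14,0); cuts so far [(14, 0)]; region rows[14,15) x cols[0,2) = 1x2
Unfold 1 (reflect across h@15): 2 holes -> [(14, 0), (15, 0)]
Unfold 2 (reflect across h@14): 4 holes -> [(12, 0), (13, 0), (14, 0), (15, 0)]
Unfold 3 (reflect across h@12): 8 holes -> [(8, 0), (9, 0), (10, 0), (11, 0), (12, 0), (13, 0), (14, 0), (15, 0)]
Unfold 4 (reflect across v@2): 16 holes -> [(8, 0), (8, 3), (9, 0), (9, 3), (10, 0), (10, 3), (11, 0), (11, 3), (12, 0), (12, 3), (13, 0), (13, 3), (14, 0), (14, 3), (15, 0), (15, 3)]
Unfold 5 (reflect across h@8): 32 holes -> [(0, 0), (0, 3), (1, 0), (1, 3), (2, 0), (2, 3), (3, 0), (3, 3), (4, 0), (4, 3), (5, 0), (5, 3), (6, 0), (6, 3), (7, 0), (7, 3), (8, 0), (8, 3), (9, 0), (9, 3), (10, 0), (10, 3), (11, 0), (11, 3), (12, 0), (12, 3), (13, 0), (13, 3), (14, 0), (14, 3), (15, 0), (15, 3)]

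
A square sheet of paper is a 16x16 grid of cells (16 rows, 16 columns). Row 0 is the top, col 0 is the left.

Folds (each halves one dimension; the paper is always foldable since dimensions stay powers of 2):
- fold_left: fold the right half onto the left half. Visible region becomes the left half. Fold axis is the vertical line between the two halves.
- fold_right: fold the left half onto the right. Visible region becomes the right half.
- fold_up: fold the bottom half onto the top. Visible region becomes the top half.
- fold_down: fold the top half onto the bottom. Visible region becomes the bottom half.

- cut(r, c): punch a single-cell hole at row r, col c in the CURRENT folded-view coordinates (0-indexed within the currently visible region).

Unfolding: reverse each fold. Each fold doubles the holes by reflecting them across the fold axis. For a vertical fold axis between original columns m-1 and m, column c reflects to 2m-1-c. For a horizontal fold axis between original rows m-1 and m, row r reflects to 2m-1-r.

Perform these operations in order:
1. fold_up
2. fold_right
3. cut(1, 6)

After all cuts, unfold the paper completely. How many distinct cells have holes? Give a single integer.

Op 1 fold_up: fold axis h@8; visible region now rows[0,8) x cols[0,16) = 8x16
Op 2 fold_right: fold axis v@8; visible region now rows[0,8) x cols[8,16) = 8x8
Op 3 cut(1, 6): punch at orig (1,14); cuts so far [(1, 14)]; region rows[0,8) x cols[8,16) = 8x8
Unfold 1 (reflect across v@8): 2 holes -> [(1, 1), (1, 14)]
Unfold 2 (reflect across h@8): 4 holes -> [(1, 1), (1, 14), (14, 1), (14, 14)]

Answer: 4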